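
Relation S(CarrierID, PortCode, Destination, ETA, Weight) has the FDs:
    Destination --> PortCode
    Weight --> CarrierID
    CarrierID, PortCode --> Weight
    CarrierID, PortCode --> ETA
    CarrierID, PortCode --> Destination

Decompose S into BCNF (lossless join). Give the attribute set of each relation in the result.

Candidate keys of the original relation: {CarrierID, Destination}, {CarrierID, PortCode}, {Destination, Weight}, {PortCode, Weight}.
In {CarrierID, Destination, ETA, PortCode, Weight}, {Destination} is not a superkey ({Destination}⁺ restricted to this set is {Destination, PortCode}), so split on Destination --> PortCode into {Destination, PortCode} and {CarrierID, Destination, ETA, Weight}.
{Destination, PortCode} has no BCNF violation.
In {CarrierID, Destination, ETA, Weight}, {Weight} is not a superkey ({Weight}⁺ restricted to this set is {CarrierID, Weight}), so split on Weight --> CarrierID into {CarrierID, Weight} and {Destination, ETA, Weight}.
{CarrierID, Weight} has no BCNF violation.
{Destination, ETA, Weight} has no BCNF violation.

{CarrierID, Weight}; {Destination, ETA, Weight}; {Destination, PortCode}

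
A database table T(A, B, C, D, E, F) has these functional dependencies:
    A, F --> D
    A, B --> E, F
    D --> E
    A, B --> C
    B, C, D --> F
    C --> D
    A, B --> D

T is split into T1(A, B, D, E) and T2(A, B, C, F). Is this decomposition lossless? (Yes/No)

T1 ∩ T2 = {A, B}; its closure under F is {A, B, C, D, E, F}.
This includes all of T1, so the common attributes are a superkey of T1 — the join is lossless.

Yes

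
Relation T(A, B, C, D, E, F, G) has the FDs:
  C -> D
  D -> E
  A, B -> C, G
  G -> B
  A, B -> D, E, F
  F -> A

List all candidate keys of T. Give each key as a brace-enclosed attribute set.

{A, B} is a candidate key since {A, B}⁺ = {A, B, C, D, E, F, G} covers every attribute.
{A, G} is a candidate key since {A, G}⁺ = {A, B, C, D, E, F, G} covers every attribute.
{B, F} is a candidate key since {B, F}⁺ = {A, B, C, D, E, F, G} covers every attribute.
{F, G} is a candidate key since {F, G}⁺ = {A, B, C, D, E, F, G} covers every attribute.
Any other superkey properly contains one of these, so there are no further candidate keys.

{A, B}, {A, G}, {B, F}, {F, G}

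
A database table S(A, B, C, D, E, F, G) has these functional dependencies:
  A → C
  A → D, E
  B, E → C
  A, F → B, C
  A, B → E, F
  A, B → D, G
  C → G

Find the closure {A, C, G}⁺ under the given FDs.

{A, C, D, E, G}

Start with {A, C, G}.
A → D, E applies; add {D, E} → now {A, C, D, E, G}.
No further FD applies.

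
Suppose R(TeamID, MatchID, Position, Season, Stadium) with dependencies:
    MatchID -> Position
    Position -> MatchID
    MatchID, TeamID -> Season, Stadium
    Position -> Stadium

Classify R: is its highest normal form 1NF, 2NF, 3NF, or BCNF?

1NF

Candidate keys: {MatchID, TeamID}, {Position, TeamID}. Prime attributes: {MatchID, Position, TeamID}.
MatchID -> Position: {MatchID}⁺ = {MatchID, Position, Stadium}, which is not all of the attributes, so the left side is not a superkey — BCNF is violated.
Position -> Stadium determines the non-prime attribute {Stadium} from a non-superkey — 3NF is violated.
Since {MatchID} ⊂ {MatchID, TeamID} and {MatchID}⁺ ⊇ {Stadium} with {Stadium} non-prime, there is a partial dependency; 2NF fails.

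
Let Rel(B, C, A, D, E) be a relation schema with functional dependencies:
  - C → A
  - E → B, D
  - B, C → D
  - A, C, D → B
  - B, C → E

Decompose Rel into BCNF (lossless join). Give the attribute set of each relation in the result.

Candidate keys of the original relation: {B, C}, {C, D}, {C, E}.
{A, B, C, D, E}: {C} determines {A, C} here but is not a superkey — split on C → A, giving {A, C} and {B, C, D, E}.
{A, C}: every determinant is a superkey — BCNF.
{B, C, D, E}: {E} determines {B, D, E} here but is not a superkey — split on E → B, D, giving {B, D, E} and {C, E}.
{B, D, E}: every determinant is a superkey — BCNF.
{C, E}: every determinant is a superkey — BCNF.

{A, C}; {B, D, E}; {C, E}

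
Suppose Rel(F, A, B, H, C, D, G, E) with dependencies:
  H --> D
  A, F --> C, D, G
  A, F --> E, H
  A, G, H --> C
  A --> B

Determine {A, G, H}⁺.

Start with {A, G, H}.
H --> D applies; add {D} → now {A, D, G, H}.
A, G, H --> C applies; add {C} → now {A, C, D, G, H}.
A --> B applies; add {B} → now {A, B, C, D, G, H}.
No further FD applies.

{A, B, C, D, G, H}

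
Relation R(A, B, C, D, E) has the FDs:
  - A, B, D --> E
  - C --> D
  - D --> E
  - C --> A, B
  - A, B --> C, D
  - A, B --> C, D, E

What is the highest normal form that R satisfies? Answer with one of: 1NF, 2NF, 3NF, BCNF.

2NF

Candidate keys: {A, B}, {C}. Prime attributes: {A, B, C}.
D --> E breaks BCNF: {D}⁺ = {D, E}, so {D} is not a superkey.
D --> E determines the non-prime attribute {E} from a non-superkey — 3NF is violated.
Checking every proper subset of each key, none determines a non-prime attribute — 2NF is satisfied.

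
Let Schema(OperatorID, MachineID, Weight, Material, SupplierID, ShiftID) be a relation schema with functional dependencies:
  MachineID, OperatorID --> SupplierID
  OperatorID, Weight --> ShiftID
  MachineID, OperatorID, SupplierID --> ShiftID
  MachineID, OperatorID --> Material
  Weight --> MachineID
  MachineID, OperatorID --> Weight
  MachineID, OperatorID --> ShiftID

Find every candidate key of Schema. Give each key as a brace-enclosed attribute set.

{MachineID, OperatorID}, {OperatorID, Weight}

Attributes never on any right-hand side: {OperatorID} — every candidate key must contain it.
{MachineID, OperatorID}⁺ = {MachineID, Material, OperatorID, ShiftID, SupplierID, Weight} — all of the relation — so {MachineID, OperatorID} is a candidate key.
{OperatorID, Weight}⁺ = {MachineID, Material, OperatorID, ShiftID, SupplierID, Weight} — all of the relation — so {OperatorID, Weight} is a candidate key.
Any other superkey properly contains one of these, so there are no further candidate keys.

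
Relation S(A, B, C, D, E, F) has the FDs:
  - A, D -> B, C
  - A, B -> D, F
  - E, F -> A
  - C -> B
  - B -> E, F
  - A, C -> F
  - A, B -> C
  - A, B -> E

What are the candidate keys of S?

{A, D}, {B}, {C}, {D, E, F}

{B}⁺ = {A, B, C, D, E, F}, which is every attribute, so {B} is a candidate key.
{C}⁺ = {A, B, C, D, E, F}, which is every attribute, so {C} is a candidate key.
{A, D}⁺ = {A, B, C, D, E, F}, which is every attribute, so {A, D} is a candidate key.
{D, E, F}⁺ = {A, B, C, D, E, F}, which is every attribute, so {D, E, F} is a candidate key.
These are minimal and exhaustive — every other superkey contains one of them.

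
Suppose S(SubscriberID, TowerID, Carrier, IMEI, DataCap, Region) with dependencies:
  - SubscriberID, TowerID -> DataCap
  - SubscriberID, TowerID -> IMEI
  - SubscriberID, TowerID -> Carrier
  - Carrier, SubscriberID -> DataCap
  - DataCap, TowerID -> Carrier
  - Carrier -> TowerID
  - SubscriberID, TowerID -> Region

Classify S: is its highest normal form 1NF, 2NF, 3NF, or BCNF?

3NF

Candidate keys: {Carrier, SubscriberID}, {SubscriberID, TowerID}. Prime attributes: {Carrier, SubscriberID, TowerID}.
DataCap, TowerID -> Carrier: {DataCap, TowerID}⁺ = {Carrier, DataCap, TowerID}, which is not all of the attributes, so the left side is not a superkey — BCNF is violated.
Since {Carrier} ⊆ prime attributes and every other non-superkey FD also has a prime right side, the schema is in 3NF.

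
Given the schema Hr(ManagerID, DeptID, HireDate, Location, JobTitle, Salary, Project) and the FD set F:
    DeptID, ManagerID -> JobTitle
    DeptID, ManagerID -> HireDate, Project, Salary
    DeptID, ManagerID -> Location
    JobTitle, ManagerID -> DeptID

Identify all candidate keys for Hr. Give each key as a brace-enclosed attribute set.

No FD produces {ManagerID}, so it must be in every candidate key.
{DeptID, ManagerID}⁺ = {DeptID, HireDate, JobTitle, Location, ManagerID, Project, Salary}, which is every attribute, so {DeptID, ManagerID} is a candidate key.
{JobTitle, ManagerID}⁺ = {DeptID, HireDate, JobTitle, Location, ManagerID, Project, Salary}, which is every attribute, so {JobTitle, ManagerID} is a candidate key.
No proper subset of any of these is a key, and no other minimal superkey exists.

{DeptID, ManagerID}, {JobTitle, ManagerID}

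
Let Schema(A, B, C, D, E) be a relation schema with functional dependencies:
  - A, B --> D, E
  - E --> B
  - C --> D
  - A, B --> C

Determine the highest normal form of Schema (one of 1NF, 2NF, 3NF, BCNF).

2NF

Candidate keys: {A, B}, {A, E}. Prime attributes: {A, B, E}.
For E --> B we have {E}⁺ = {B, E}; {E} is not a superkey, so BCNF fails.
C --> D determines the non-prime attribute {D} from a non-superkey — 3NF is violated.
No proper subset of a key has a non-prime attribute in its closure, so there is no partial dependency; 2NF holds.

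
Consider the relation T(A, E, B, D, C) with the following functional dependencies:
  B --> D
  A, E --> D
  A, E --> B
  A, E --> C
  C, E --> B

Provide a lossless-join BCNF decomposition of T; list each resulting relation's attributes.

Candidate key of the original relation: {A, E}.
{A, B, C, D, E}: {B} determines {B, D} here but is not a superkey — split on B --> D, giving {B, D} and {A, B, C, E}.
{B, D}: every determinant is a superkey — BCNF.
{A, B, C, E}: {C, E} determines {B, C, E} here but is not a superkey — split on C, E --> B, giving {B, C, E} and {A, C, E}.
{B, C, E}: every determinant is a superkey — BCNF.
{A, C, E}: every determinant is a superkey — BCNF.

{A, C, E}; {B, C, E}; {B, D}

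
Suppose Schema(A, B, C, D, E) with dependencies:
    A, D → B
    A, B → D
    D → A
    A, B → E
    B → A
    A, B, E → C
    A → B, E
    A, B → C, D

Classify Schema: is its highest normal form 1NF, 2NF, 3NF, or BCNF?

Candidate keys: {A}, {B}, {D}. Prime attributes: {A, B, D}.
Every FD has a superkey on the left, so the relation is in BCNF.

BCNF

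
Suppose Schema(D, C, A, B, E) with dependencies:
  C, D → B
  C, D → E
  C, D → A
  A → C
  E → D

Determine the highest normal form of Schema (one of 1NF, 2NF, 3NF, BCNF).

3NF

Candidate keys: {A, D}, {A, E}, {C, D}, {C, E}. Prime attributes: {A, C, D, E}.
A → C breaks BCNF: {A}⁺ = {A, C}, so {A} is not a superkey.
Its right-hand attributes {C} are all prime, as are those of every other non-superkey FD — the relation is in 3NF.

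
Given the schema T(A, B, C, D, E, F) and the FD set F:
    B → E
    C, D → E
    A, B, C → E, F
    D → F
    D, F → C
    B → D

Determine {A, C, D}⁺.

{A, C, D, E, F}

Start with {A, C, D}.
C, D → E applies; add {E} → now {A, C, D, E}.
D → F applies; add {F} → now {A, C, D, E, F}.
No further FD applies.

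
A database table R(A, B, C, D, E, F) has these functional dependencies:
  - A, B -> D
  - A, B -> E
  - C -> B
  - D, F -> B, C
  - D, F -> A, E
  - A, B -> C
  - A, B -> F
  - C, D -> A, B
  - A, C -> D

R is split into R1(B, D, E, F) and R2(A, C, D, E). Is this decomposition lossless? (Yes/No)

R1 ∩ R2 = {D, E}; its closure under F is {D, E}.
Neither R1 nor R2 is contained in that closure, so the decomposition is lossy.

No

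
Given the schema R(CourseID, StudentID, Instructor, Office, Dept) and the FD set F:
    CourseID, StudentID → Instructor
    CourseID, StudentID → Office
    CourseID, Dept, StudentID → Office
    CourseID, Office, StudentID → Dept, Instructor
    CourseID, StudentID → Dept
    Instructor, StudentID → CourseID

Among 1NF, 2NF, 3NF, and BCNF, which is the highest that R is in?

BCNF

Candidate keys: {CourseID, StudentID}, {Instructor, StudentID}. Prime attributes: {CourseID, Instructor, StudentID}.
Each dependency's left side is a superkey — BCNF holds.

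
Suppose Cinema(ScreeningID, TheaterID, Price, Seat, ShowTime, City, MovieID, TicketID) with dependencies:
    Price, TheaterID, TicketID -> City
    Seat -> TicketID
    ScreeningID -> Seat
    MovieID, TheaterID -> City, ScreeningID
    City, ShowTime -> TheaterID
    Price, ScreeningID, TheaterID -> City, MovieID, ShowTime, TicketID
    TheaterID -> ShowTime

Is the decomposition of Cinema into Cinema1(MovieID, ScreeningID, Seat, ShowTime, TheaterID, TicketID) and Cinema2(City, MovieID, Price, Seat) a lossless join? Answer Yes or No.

No

Cinema1 ∩ Cinema2 = {MovieID, Seat}; its closure under F is {MovieID, Seat, TicketID}.
Cinema1 ⊄ {MovieID, Seat, TicketID} and Cinema2 ⊄ {MovieID, Seat, TicketID}, so the split is lossy.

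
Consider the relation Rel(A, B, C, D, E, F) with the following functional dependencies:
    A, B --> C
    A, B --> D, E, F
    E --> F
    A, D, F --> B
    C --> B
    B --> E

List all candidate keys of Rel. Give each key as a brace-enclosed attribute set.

Attributes never on any right-hand side: {A} — every candidate key must contain it.
Closure of {A, B} is {A, B, C, D, E, F}, the whole schema; {A, B} is a candidate key.
Closure of {A, C} is {A, B, C, D, E, F}, the whole schema; {A, C} is a candidate key.
Closure of {A, D, E} is {A, B, C, D, E, F}, the whole schema; {A, D, E} is a candidate key.
Closure of {A, D, F} is {A, B, C, D, E, F}, the whole schema; {A, D, F} is a candidate key.
These are minimal and exhaustive — every other superkey contains one of them.

{A, B}, {A, C}, {A, D, E}, {A, D, F}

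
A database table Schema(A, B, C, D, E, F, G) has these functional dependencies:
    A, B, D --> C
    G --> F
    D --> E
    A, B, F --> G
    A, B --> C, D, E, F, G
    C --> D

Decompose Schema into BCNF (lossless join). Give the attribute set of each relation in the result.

{A, B, C, G}; {C, D}; {D, E}; {F, G}

Candidate key of the original relation: {A, B}.
In {A, B, C, D, E, F, G}, {G} is not a superkey ({G}⁺ restricted to this set is {F, G}), so split on G --> F into {F, G} and {A, B, C, D, E, G}.
{F, G} is in BCNF.
In {A, B, C, D, E, G}, {D} is not a superkey ({D}⁺ restricted to this set is {D, E}), so split on D --> E into {D, E} and {A, B, C, D, G}.
{D, E} is in BCNF.
In {A, B, C, D, G}, {C} is not a superkey ({C}⁺ restricted to this set is {C, D}), so split on C --> D into {C, D} and {A, B, C, G}.
{C, D} is in BCNF.
{A, B, C, G} is in BCNF.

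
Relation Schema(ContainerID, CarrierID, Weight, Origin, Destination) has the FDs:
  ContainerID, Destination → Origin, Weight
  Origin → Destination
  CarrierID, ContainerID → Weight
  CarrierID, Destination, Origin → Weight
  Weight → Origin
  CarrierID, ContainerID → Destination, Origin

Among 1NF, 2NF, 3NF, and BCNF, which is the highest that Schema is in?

Candidate key: {CarrierID, ContainerID}. Prime attributes: {CarrierID, ContainerID}.
For ContainerID, Destination → Origin, Weight we have {ContainerID, Destination}⁺ = {ContainerID, Destination, Origin, Weight}; {ContainerID, Destination} is not a superkey, so BCNF fails.
Because {Origin, Weight} are non-prime and the left side of ContainerID, Destination → Origin, Weight is not a superkey, the relation is not in 3NF.
No non-prime attribute depends on a proper subset of any candidate key, so 2NF holds.

2NF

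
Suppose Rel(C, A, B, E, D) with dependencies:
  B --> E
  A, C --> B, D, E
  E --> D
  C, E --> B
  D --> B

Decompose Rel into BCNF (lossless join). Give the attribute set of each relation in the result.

Candidate key of the original relation: {A, C}.
In {A, B, C, D, E}, {B} is not a superkey ({B}⁺ restricted to this set is {B, D, E}), so split on B --> D, E into {B, D, E} and {A, B, C}.
{B, D, E}: every determinant is a superkey — BCNF.
{A, B, C}: every determinant is a superkey — BCNF.

{A, B, C}; {B, D, E}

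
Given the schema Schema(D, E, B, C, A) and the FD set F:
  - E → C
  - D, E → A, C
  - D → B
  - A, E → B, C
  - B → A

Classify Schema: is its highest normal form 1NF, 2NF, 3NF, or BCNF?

Candidate key: {D, E}. Prime attributes: {D, E}.
E → C: {E}⁺ = {C, E}, which is not all of the attributes, so the left side is not a superkey — BCNF is violated.
E → C determines the non-prime attribute {C} from a non-superkey — 3NF is violated.
{D} is a proper subset of the key {D, E}, and {D}⁺ contains the non-prime attributes {A, B} — a partial dependency, so 2NF is violated.

1NF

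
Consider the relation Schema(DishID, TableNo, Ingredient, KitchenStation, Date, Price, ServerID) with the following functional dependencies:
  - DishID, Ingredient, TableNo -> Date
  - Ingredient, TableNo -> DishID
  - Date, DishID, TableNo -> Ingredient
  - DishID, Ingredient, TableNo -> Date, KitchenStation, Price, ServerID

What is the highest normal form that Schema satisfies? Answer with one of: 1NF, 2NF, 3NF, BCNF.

BCNF

Candidate keys: {Date, DishID, TableNo}, {Ingredient, TableNo}. Prime attributes: {Date, DishID, Ingredient, TableNo}.
Each dependency's left side is a superkey — BCNF holds.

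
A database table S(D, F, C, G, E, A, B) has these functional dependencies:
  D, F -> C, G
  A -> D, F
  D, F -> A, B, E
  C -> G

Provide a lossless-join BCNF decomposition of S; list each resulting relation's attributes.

Candidate keys of the original relation: {A}, {D, F}.
{A, B, C, D, E, F, G}: {C} determines {C, G} here but is not a superkey — split on C -> G, giving {C, G} and {A, B, C, D, E, F}.
{C, G} has no BCNF violation.
{A, B, C, D, E, F} has no BCNF violation.

{A, B, C, D, E, F}; {C, G}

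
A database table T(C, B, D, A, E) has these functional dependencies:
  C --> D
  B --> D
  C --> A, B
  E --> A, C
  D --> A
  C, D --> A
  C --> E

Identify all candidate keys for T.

{C} is a candidate key since {C}⁺ = {A, B, C, D, E} covers every attribute.
{E} is a candidate key since {E}⁺ = {A, B, C, D, E} covers every attribute.
Any other superkey properly contains one of these, so there are no further candidate keys.

{C}, {E}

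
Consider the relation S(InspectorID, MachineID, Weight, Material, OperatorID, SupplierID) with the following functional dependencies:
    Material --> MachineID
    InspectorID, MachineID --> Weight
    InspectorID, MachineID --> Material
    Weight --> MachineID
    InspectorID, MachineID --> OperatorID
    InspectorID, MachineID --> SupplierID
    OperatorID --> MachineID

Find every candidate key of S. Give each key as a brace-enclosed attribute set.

Attributes never on any right-hand side: {InspectorID} — every candidate key must contain it.
Closure of {InspectorID, MachineID} is {InspectorID, MachineID, Material, OperatorID, SupplierID, Weight}, the whole schema; {InspectorID, MachineID} is a candidate key.
Closure of {InspectorID, Material} is {InspectorID, MachineID, Material, OperatorID, SupplierID, Weight}, the whole schema; {InspectorID, Material} is a candidate key.
Closure of {InspectorID, OperatorID} is {InspectorID, MachineID, Material, OperatorID, SupplierID, Weight}, the whole schema; {InspectorID, OperatorID} is a candidate key.
Closure of {InspectorID, Weight} is {InspectorID, MachineID, Material, OperatorID, SupplierID, Weight}, the whole schema; {InspectorID, Weight} is a candidate key.
No proper subset of any of these is a key, and no other minimal superkey exists.

{InspectorID, MachineID}, {InspectorID, Material}, {InspectorID, OperatorID}, {InspectorID, Weight}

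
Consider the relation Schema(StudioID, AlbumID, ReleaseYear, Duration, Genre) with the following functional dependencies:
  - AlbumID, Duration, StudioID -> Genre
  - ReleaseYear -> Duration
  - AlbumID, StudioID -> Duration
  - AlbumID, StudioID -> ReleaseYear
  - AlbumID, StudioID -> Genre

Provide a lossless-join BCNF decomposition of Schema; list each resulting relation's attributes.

{AlbumID, Genre, ReleaseYear, StudioID}; {Duration, ReleaseYear}

Candidate key of the original relation: {AlbumID, StudioID}.
{AlbumID, Duration, Genre, ReleaseYear, StudioID}: {ReleaseYear} determines {Duration, ReleaseYear} here but is not a superkey — split on ReleaseYear -> Duration, giving {Duration, ReleaseYear} and {AlbumID, Genre, ReleaseYear, StudioID}.
{Duration, ReleaseYear}: every determinant is a superkey — BCNF.
{AlbumID, Genre, ReleaseYear, StudioID}: every determinant is a superkey — BCNF.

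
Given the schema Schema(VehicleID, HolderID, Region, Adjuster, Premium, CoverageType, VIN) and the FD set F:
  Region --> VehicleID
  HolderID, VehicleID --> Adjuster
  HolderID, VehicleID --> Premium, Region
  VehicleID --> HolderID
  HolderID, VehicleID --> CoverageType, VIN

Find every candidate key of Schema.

{Region}, {VehicleID}

{Region} is a candidate key since {Region}⁺ = {Adjuster, CoverageType, HolderID, Premium, Region, VIN, VehicleID} covers every attribute.
{VehicleID} is a candidate key since {VehicleID}⁺ = {Adjuster, CoverageType, HolderID, Premium, Region, VIN, VehicleID} covers every attribute.
Any other superkey properly contains one of these, so there are no further candidate keys.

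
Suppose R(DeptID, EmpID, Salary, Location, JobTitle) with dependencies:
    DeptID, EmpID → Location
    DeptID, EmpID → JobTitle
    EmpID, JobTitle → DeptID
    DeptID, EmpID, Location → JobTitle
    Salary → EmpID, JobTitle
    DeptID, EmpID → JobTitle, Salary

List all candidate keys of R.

{DeptID, EmpID}, {EmpID, JobTitle}, {Salary}

Closure of {Salary} is {DeptID, EmpID, JobTitle, Location, Salary}, the whole schema; {Salary} is a candidate key.
Closure of {DeptID, EmpID} is {DeptID, EmpID, JobTitle, Location, Salary}, the whole schema; {DeptID, EmpID} is a candidate key.
Closure of {EmpID, JobTitle} is {DeptID, EmpID, JobTitle, Location, Salary}, the whole schema; {EmpID, JobTitle} is a candidate key.
Any other superkey properly contains one of these, so there are no further candidate keys.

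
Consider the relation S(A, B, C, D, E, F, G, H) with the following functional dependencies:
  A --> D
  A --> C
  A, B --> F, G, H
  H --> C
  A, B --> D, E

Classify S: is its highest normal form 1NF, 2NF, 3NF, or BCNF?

Candidate key: {A, B}. Prime attributes: {A, B}.
For A --> D we have {A}⁺ = {A, C, D}; {A} is not a superkey, so BCNF fails.
A --> D determines the non-prime attribute {D} from a non-superkey — 3NF is violated.
{A} is a proper subset of the key {A, B}, and {A}⁺ contains the non-prime attributes {C, D} — a partial dependency, so 2NF is violated.

1NF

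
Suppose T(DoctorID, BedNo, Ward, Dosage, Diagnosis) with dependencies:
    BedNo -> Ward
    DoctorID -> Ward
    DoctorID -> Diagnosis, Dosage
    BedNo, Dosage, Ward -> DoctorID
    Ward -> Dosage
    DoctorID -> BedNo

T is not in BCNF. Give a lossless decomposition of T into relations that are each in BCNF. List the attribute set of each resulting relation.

{BedNo, Diagnosis, DoctorID, Ward}; {Dosage, Ward}

Candidate keys of the original relation: {BedNo}, {DoctorID}.
Within {BedNo, Diagnosis, DoctorID, Dosage, Ward}: {Ward}⁺ ∩ {BedNo, Diagnosis, DoctorID, Dosage, Ward} = {Dosage, Ward}, not the whole set, so Ward -> Dosage violates BCNF; decompose into {Dosage, Ward} and {BedNo, Diagnosis, DoctorID, Ward}.
{Dosage, Ward} has no BCNF violation.
{BedNo, Diagnosis, DoctorID, Ward} has no BCNF violation.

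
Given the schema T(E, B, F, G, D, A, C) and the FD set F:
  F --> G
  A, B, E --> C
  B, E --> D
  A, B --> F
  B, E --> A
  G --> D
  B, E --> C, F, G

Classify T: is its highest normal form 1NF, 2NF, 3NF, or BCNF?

2NF

Candidate key: {B, E}. Prime attributes: {B, E}.
F --> G: {F}⁺ = {D, F, G}, which is not all of the attributes, so the left side is not a superkey — BCNF is violated.
F --> G has non-prime {G} on the right and a non-superkey on the left, so 3NF fails.
Checking every proper subset of each key, none determines a non-prime attribute — 2NF is satisfied.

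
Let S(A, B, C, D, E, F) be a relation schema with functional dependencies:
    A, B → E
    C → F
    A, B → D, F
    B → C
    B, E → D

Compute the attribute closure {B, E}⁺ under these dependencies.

Start with {B, E}.
B → C applies; add {C} → now {B, C, E}.
B, E → D applies; add {D} → now {B, C, D, E}.
C → F applies; add {F} → now {B, C, D, E, F}.
No further FD applies.

{B, C, D, E, F}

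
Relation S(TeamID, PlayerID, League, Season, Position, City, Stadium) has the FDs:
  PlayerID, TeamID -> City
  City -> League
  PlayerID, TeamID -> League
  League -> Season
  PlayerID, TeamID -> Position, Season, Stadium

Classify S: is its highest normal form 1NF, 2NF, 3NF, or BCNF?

Candidate key: {PlayerID, TeamID}. Prime attributes: {PlayerID, TeamID}.
City -> League: {City}⁺ = {City, League, Season}, which is not all of the attributes, so the left side is not a superkey — BCNF is violated.
Because {League} is non-prime and the left side of City -> League is not a superkey, the relation is not in 3NF.
No proper subset of a key has a non-prime attribute in its closure, so there is no partial dependency; 2NF holds.

2NF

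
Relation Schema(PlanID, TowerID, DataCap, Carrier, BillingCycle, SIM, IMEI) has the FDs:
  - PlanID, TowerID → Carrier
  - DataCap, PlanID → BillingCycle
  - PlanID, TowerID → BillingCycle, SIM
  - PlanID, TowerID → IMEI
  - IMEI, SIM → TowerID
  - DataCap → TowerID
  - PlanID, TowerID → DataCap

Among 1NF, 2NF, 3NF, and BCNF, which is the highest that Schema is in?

3NF

Candidate keys: {DataCap, PlanID}, {IMEI, PlanID, SIM}, {PlanID, TowerID}. Prime attributes: {DataCap, IMEI, PlanID, SIM, TowerID}.
IMEI, SIM → TowerID breaks BCNF: {IMEI, SIM}⁺ = {IMEI, SIM, TowerID}, so {IMEI, SIM} is not a superkey.
Its right-hand attributes {TowerID} are all prime, as are those of every other non-superkey FD — the relation is in 3NF.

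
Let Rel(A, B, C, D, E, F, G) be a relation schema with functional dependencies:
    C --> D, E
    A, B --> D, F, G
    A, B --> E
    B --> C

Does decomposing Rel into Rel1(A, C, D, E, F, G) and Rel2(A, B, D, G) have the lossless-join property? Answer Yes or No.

No

Common attributes: {A, D, G}; their closure is {A, D, G}.
Neither Rel1 nor Rel2 is contained in that closure, so the decomposition is lossy.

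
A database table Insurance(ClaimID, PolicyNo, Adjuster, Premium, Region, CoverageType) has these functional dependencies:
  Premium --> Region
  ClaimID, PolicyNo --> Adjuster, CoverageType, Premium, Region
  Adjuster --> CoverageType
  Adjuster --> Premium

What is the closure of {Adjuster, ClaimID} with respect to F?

Start with {Adjuster, ClaimID}.
Adjuster --> CoverageType applies; add {CoverageType} → now {Adjuster, ClaimID, CoverageType}.
Adjuster --> Premium applies; add {Premium} → now {Adjuster, ClaimID, CoverageType, Premium}.
Premium --> Region applies; add {Region} → now {Adjuster, ClaimID, CoverageType, Premium, Region}.
No further FD applies.

{Adjuster, ClaimID, CoverageType, Premium, Region}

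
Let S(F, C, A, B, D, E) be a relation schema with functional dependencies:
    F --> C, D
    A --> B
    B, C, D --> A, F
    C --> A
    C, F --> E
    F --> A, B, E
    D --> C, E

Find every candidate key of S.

{D}⁺ = {A, B, C, D, E, F}, which is every attribute, so {D} is a candidate key.
{F}⁺ = {A, B, C, D, E, F}, which is every attribute, so {F} is a candidate key.
No proper subset of any of these is a key, and no other minimal superkey exists.

{D}, {F}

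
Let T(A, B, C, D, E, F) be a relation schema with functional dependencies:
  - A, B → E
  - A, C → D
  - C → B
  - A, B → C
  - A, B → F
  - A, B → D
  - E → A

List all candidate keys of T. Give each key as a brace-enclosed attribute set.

{A, B}, {A, C}, {B, E}, {C, E}

{A, B}⁺ = {A, B, C, D, E, F} — all of the relation — so {A, B} is a candidate key.
{A, C}⁺ = {A, B, C, D, E, F} — all of the relation — so {A, C} is a candidate key.
{B, E}⁺ = {A, B, C, D, E, F} — all of the relation — so {B, E} is a candidate key.
{C, E}⁺ = {A, B, C, D, E, F} — all of the relation — so {C, E} is a candidate key.
No proper subset of any of these is a key, and no other minimal superkey exists.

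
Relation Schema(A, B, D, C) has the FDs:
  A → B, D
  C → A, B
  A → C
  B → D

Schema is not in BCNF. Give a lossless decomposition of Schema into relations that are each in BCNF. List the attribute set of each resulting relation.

Candidate keys of the original relation: {A}, {C}.
Within {A, B, C, D}: {B}⁺ ∩ {A, B, C, D} = {B, D}, not the whole set, so B → D violates BCNF; decompose into {B, D} and {A, B, C}.
{B, D} has no BCNF violation.
{A, B, C} has no BCNF violation.

{A, B, C}; {B, D}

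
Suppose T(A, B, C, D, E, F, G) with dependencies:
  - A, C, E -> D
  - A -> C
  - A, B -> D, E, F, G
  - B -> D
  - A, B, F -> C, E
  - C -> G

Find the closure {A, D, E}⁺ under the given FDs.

{A, C, D, E, G}

Start with {A, D, E}.
A -> C applies; add {C} → now {A, C, D, E}.
C -> G applies; add {G} → now {A, C, D, E, G}.
No further FD applies.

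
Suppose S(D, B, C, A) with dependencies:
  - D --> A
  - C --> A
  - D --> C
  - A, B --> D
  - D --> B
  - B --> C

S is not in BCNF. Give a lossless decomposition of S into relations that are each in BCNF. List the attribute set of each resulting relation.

Candidate keys of the original relation: {B}, {D}.
{A, B, C, D}: {C} determines {A, C} here but is not a superkey — split on C --> A, giving {A, C} and {B, C, D}.
{A, C} has no BCNF violation.
{B, C, D} has no BCNF violation.

{A, C}; {B, C, D}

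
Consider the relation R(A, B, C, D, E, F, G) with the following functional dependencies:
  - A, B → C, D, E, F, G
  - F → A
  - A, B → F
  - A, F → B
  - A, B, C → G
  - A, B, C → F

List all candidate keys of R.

{A, B}, {F}

{F}⁺ = {A, B, C, D, E, F, G}, which is every attribute, so {F} is a candidate key.
{A, B}⁺ = {A, B, C, D, E, F, G}, which is every attribute, so {A, B} is a candidate key.
No proper subset of any of these is a key, and no other minimal superkey exists.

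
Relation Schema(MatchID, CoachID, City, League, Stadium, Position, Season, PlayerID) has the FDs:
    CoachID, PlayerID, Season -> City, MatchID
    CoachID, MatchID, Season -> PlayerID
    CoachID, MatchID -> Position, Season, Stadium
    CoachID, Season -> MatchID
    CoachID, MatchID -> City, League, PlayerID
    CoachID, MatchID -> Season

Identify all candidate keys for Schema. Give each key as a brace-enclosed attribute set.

No FD produces {CoachID}, so it must be in every candidate key.
Closure of {CoachID, MatchID} is {City, CoachID, League, MatchID, PlayerID, Position, Season, Stadium}, the whole schema; {CoachID, MatchID} is a candidate key.
Closure of {CoachID, Season} is {City, CoachID, League, MatchID, PlayerID, Position, Season, Stadium}, the whole schema; {CoachID, Season} is a candidate key.
These are minimal and exhaustive — every other superkey contains one of them.

{CoachID, MatchID}, {CoachID, Season}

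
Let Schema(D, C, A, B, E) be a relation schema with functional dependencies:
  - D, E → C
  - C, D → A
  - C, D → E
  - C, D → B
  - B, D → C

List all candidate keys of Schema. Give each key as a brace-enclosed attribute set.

{B, D}, {C, D}, {D, E}

Attributes never on any right-hand side: {D} — every candidate key must contain it.
{B, D}⁺ = {A, B, C, D, E} — all of the relation — so {B, D} is a candidate key.
{C, D}⁺ = {A, B, C, D, E} — all of the relation — so {C, D} is a candidate key.
{D, E}⁺ = {A, B, C, D, E} — all of the relation — so {D, E} is a candidate key.
These are minimal and exhaustive — every other superkey contains one of them.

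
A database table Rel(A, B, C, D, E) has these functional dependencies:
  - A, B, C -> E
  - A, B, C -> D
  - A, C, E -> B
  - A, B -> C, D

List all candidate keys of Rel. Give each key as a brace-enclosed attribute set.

{A} never appears on the right of any FD, so every key must include it.
{A, B} is a candidate key since {A, B}⁺ = {A, B, C, D, E} covers every attribute.
{A, C, E} is a candidate key since {A, C, E}⁺ = {A, B, C, D, E} covers every attribute.
No proper subset of any of these is a key, and no other minimal superkey exists.

{A, B}, {A, C, E}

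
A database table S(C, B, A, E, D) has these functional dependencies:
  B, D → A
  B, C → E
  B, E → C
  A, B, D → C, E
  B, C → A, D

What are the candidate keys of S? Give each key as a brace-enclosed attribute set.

{B, C}, {B, D}, {B, E}

No FD produces {B}, so it must be in every candidate key.
{B, C} is a candidate key since {B, C}⁺ = {A, B, C, D, E} covers every attribute.
{B, D} is a candidate key since {B, D}⁺ = {A, B, C, D, E} covers every attribute.
{B, E} is a candidate key since {B, E}⁺ = {A, B, C, D, E} covers every attribute.
These are minimal and exhaustive — every other superkey contains one of them.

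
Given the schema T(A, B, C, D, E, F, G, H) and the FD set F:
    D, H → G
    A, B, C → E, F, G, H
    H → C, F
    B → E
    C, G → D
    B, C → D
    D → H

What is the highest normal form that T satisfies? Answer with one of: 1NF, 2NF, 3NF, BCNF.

1NF

Candidate keys: {A, B, C}, {A, B, D}, {A, B, H}. Prime attributes: {A, B, C, D, H}.
D, H → G: {D, H}⁺ = {C, D, F, G, H}, which is not all of the attributes, so the left side is not a superkey — BCNF is violated.
D, H → G has non-prime {G} on the right and a non-superkey on the left, so 3NF fails.
The proper key subset {B} of {A, B, C} determines non-prime {E}, so the relation is not even in 2NF.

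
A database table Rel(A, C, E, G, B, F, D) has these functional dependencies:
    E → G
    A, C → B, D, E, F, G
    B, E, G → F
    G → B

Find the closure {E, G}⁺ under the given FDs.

{B, E, F, G}

Start with {E, G}.
G → B applies; add {B} → now {B, E, G}.
B, E, G → F applies; add {F} → now {B, E, F, G}.
No further FD applies.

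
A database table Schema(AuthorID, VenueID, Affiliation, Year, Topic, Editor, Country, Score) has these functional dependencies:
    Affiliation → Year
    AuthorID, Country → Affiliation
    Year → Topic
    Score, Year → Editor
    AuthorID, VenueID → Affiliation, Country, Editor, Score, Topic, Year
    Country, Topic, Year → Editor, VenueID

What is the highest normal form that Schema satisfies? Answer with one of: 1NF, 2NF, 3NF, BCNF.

Candidate keys: {AuthorID, Country}, {AuthorID, VenueID}. Prime attributes: {AuthorID, Country, VenueID}.
Affiliation → Year: {Affiliation}⁺ = {Affiliation, Topic, Year}, which is not all of the attributes, so the left side is not a superkey — BCNF is violated.
Affiliation → Year determines the non-prime attribute {Year} from a non-superkey — 3NF is violated.
No proper subset of a key has a non-prime attribute in its closure, so there is no partial dependency; 2NF holds.

2NF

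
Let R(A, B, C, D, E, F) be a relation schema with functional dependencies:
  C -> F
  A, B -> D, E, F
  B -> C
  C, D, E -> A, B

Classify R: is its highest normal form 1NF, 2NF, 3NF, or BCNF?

1NF

Candidate keys: {A, B}, {B, D, E}, {C, D, E}. Prime attributes: {A, B, C, D, E}.
C -> F: {C}⁺ = {C, F}, which is not all of the attributes, so the left side is not a superkey — BCNF is violated.
C -> F has non-prime {F} on the right and a non-superkey on the left, so 3NF fails.
{B} is a proper subset of the key {A, B}, and {B}⁺ contains the non-prime attribute {F} — a partial dependency, so 2NF is violated.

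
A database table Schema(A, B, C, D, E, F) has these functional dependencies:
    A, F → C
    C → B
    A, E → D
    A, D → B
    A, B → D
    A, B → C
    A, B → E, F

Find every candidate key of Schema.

Attributes never on any right-hand side: {A} — every candidate key must contain it.
{A, B} is a candidate key since {A, B}⁺ = {A, B, C, D, E, F} covers every attribute.
{A, C} is a candidate key since {A, C}⁺ = {A, B, C, D, E, F} covers every attribute.
{A, D} is a candidate key since {A, D}⁺ = {A, B, C, D, E, F} covers every attribute.
{A, E} is a candidate key since {A, E}⁺ = {A, B, C, D, E, F} covers every attribute.
{A, F} is a candidate key since {A, F}⁺ = {A, B, C, D, E, F} covers every attribute.
Any other superkey properly contains one of these, so there are no further candidate keys.

{A, B}, {A, C}, {A, D}, {A, E}, {A, F}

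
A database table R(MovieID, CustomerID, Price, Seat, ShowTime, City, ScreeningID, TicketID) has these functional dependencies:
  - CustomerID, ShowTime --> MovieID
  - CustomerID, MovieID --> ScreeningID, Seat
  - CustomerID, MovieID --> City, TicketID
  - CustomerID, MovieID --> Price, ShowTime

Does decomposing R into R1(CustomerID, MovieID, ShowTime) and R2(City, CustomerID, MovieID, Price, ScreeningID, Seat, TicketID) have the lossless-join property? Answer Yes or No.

Yes

R1 ∩ R2 = {CustomerID, MovieID}; its closure under F is {City, CustomerID, MovieID, Price, ScreeningID, Seat, ShowTime, TicketID}.
R1 is contained in that closure, so R1 ∩ R2 --> R1 holds and the join is lossless.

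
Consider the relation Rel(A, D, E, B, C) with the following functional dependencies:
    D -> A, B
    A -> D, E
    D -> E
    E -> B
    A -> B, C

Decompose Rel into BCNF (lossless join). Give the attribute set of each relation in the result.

Candidate keys of the original relation: {A}, {D}.
Within {A, B, C, D, E}: {E}⁺ ∩ {A, B, C, D, E} = {B, E}, not the whole set, so E -> B violates BCNF; decompose into {B, E} and {A, C, D, E}.
{B, E} has no BCNF violation.
{A, C, D, E} has no BCNF violation.

{A, C, D, E}; {B, E}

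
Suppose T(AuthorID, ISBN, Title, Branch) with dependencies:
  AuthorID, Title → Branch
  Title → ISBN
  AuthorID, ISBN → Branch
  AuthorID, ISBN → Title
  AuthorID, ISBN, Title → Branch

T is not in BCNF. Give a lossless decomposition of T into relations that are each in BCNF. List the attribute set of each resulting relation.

{AuthorID, Branch, Title}; {ISBN, Title}

Candidate keys of the original relation: {AuthorID, ISBN}, {AuthorID, Title}.
In {AuthorID, Branch, ISBN, Title}, {Title} is not a superkey ({Title}⁺ restricted to this set is {ISBN, Title}), so split on Title → ISBN into {ISBN, Title} and {AuthorID, Branch, Title}.
{ISBN, Title} is in BCNF.
{AuthorID, Branch, Title} is in BCNF.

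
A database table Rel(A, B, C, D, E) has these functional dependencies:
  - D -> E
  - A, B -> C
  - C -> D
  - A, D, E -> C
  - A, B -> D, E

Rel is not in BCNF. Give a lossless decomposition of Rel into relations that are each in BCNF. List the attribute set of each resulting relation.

Candidate key of the original relation: {A, B}.
Within {A, B, C, D, E}: {D}⁺ ∩ {A, B, C, D, E} = {D, E}, not the whole set, so D -> E violates BCNF; decompose into {D, E} and {A, B, C, D}.
{D, E} is in BCNF.
Within {A, B, C, D}: {C}⁺ ∩ {A, B, C, D} = {C, D}, not the whole set, so C -> D violates BCNF; decompose into {C, D} and {A, B, C}.
{C, D} is in BCNF.
{A, B, C} is in BCNF.

{A, B, C}; {C, D}; {D, E}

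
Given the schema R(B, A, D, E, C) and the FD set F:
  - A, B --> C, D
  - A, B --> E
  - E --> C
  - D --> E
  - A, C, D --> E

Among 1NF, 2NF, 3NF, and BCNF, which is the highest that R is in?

Candidate key: {A, B}. Prime attributes: {A, B}.
E --> C: {E}⁺ = {C, E}, which is not all of the attributes, so the left side is not a superkey — BCNF is violated.
E --> C has non-prime {C} on the right and a non-superkey on the left, so 3NF fails.
No non-prime attribute depends on a proper subset of any candidate key, so 2NF holds.

2NF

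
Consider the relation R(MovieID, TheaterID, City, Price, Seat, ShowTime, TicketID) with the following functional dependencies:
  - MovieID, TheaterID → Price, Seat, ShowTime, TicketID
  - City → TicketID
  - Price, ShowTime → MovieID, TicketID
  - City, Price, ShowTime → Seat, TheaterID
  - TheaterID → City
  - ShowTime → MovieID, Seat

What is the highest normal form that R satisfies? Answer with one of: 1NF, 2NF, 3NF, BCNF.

1NF

Candidate keys: {City, Price, ShowTime}, {MovieID, TheaterID}, {ShowTime, TheaterID}. Prime attributes: {City, MovieID, Price, ShowTime, TheaterID}.
City → TicketID breaks BCNF: {City}⁺ = {City, TicketID}, so {City} is not a superkey.
City → TicketID determines the non-prime attribute {TicketID} from a non-superkey — 3NF is violated.
{TheaterID} is a proper subset of the key {MovieID, TheaterID}, and {TheaterID}⁺ contains the non-prime attribute {TicketID} — a partial dependency, so 2NF is violated.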